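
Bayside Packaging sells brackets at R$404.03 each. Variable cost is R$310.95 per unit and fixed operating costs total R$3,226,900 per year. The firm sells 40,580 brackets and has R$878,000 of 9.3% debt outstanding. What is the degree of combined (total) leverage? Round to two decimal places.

8.06

Contribution at this volume is 40,580 × R$93.08 = R$3,777,186.40.
Subtracting fixed costs: EBIT = R$3,777,186.40 − R$3,226,900 = R$550,286.40. Interest = R$81,654.00.
DOL = R$3,777,186.40 ÷ R$550,286.40 = 6.8640; DFL = R$550,286.40 ÷ R$468,632.40 = 1.1742.
DCL = DOL × DFL = 6.8640 × 1.1742 = 8.0597.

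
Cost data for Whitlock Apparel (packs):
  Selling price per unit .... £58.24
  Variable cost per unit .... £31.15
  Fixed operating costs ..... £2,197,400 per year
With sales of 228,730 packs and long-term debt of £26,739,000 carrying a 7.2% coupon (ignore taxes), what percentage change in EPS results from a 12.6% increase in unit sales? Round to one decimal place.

Contribution at this volume is 228,730 × £27.09 = £6,196,295.70.
Operating income = contribution − fixed costs = £6,196,295.70 − £2,197,400 = £3,998,895.70.
After interest of £1,925,208.00, pre-tax earnings = £2,073,687.70.
Degree of combined leverage = contribution ÷ (EBIT − I) = £6,196,295.70 ÷ £2,073,687.70 = 2.9881.
%ΔEPS = DCL × %ΔSales = 2.9881 × +12.6% = +37.6%.

+37.6%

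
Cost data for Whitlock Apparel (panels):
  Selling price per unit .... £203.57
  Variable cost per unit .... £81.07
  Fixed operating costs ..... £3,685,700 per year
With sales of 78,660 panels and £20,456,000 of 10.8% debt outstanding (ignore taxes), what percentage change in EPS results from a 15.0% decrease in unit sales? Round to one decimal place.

At 78,660 units, contribution = 78,660 × £122.50 = £9,635,850.00.
Subtracting fixed costs: EBIT = £9,635,850.00 − £3,685,700 = £5,950,150.00.
Interest = £2,209,248.00, so EBIT − I = £3,740,902.00.
Degree of combined leverage = contribution ÷ (EBIT − I) = £9,635,850.00 ÷ £3,740,902.00 = 2.5758.
EPS therefore changes by 2.5758 × (-15.0%) = -38.6%.

-38.6%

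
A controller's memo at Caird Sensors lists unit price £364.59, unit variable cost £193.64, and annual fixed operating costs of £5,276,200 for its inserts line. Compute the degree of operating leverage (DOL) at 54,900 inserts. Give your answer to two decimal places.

Contribution at this volume is 54,900 × £170.95 = £9,385,155.00.
Operating income = contribution − fixed costs = £9,385,155.00 − £5,276,200 = £4,108,955.00.
DOL = contribution ÷ EBIT = £9,385,155.00 ÷ £4,108,955.00 = 2.2841.

2.28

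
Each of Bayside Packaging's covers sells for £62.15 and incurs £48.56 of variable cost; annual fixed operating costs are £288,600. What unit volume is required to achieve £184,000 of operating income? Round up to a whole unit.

Each unit contributes £62.15 − £48.56 = £13.59.
Units = (FC + target) / CM = (£288,600 + £184,000) / £13.59 = 34,775.57, so 34,776 covers.

34,776 covers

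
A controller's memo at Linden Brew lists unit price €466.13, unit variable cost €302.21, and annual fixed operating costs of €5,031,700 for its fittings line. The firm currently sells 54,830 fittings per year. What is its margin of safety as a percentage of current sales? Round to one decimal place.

44.0%

Unit CM = price − variable cost = €466.13 − €302.21 = €163.92. Break-even units = €5,031,700 ÷ €163.92 = 30,696.07; break-even revenue = 30,696.07 × €466.13 = €14,308,359.69.
Current sales = 54,830 × €466.13 = €25,557,907.90.
Margin of safety = (€25,557,907.90 − €14,308,359.69) ÷ €25,557,907.90 = 44.0%.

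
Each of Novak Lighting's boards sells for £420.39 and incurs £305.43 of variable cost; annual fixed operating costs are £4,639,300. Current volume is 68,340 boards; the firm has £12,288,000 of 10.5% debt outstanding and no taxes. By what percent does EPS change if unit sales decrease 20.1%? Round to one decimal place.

-82.0%

At 68,340 units, contribution = 68,340 × £114.96 = £7,856,366.40.
Operating income = contribution − fixed costs = £7,856,366.40 − £4,639,300 = £3,217,066.40.
Interest = £1,290,240.00, so EBIT − I = £1,926,826.40.
DCL = total CM / (EBIT − I) = £7,856,366.40 / £1,926,826.40 = 4.0774.
%ΔEPS = DCL × %ΔSales = 4.0774 × -20.1% = -82.0%.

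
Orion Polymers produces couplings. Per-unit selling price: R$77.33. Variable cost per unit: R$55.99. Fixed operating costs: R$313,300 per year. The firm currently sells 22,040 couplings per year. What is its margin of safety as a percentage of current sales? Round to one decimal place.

33.4%

Unit CM = price − variable cost = R$77.33 − R$55.99 = R$21.34. Break-even units = R$313,300 ÷ R$21.34 = 14,681.35; break-even revenue = 14,681.35 × R$77.33 = R$1,135,308.76.
Current sales = 22,040 × R$77.33 = R$1,704,353.20.
Margin of safety = (R$1,704,353.20 − R$1,135,308.76) ÷ R$1,704,353.20 = 33.4%.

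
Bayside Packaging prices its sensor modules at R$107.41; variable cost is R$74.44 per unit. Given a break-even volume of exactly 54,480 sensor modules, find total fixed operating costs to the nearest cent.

Contribution margin per unit = R$107.41 − R$74.44 = R$32.97.
Fixed costs = break-even units × CM = 54,480 × R$32.97 = R$1,796,205.60.

R$1,796,205.60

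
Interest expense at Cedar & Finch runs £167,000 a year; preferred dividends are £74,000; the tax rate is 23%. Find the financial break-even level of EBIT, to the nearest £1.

Grossing the preferred dividend up to pre-tax terms: £74,000 / (1 − 0.23) = £96,103.90.
Financial break-even EBIT = interest + D_p ÷ (1 − t) = £167,000 + £96,103.90 = £263,103.90.

£263,104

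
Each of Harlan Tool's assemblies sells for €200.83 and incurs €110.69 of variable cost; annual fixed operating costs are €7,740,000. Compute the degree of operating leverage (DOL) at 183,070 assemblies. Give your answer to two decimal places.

Contribution at this volume is 183,070 × €90.14 = €16,501,929.80.
Operating income = contribution − fixed costs = €16,501,929.80 − €7,740,000 = €8,761,929.80.
So DOL = total CM / EBIT = €16,501,929.80 / €8,761,929.80 = 1.8834.

1.88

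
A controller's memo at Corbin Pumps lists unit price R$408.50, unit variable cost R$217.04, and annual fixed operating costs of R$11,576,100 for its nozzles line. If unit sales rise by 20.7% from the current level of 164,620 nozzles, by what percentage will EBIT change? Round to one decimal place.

+32.7%

Contribution at this volume is 164,620 × R$191.46 = R$31,518,145.20.
Operating income = contribution − fixed costs = R$31,518,145.20 − R$11,576,100 = R$19,942,045.20.
Degree of operating leverage = R$31,518,145.20 / R$19,942,045.20 = 1.5805.
So EBIT moves 1.5805 × (+20.7%) = +32.7%.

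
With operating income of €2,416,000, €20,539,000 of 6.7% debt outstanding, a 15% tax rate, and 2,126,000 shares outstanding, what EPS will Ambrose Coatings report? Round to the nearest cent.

Pre-tax income = €2,416,000 − €1,376,113.00 = €1,039,887.00.
After tax at 15%: net income = €1,039,887.00 × 0.85 = €883,903.95.
EPS = €883,903.95 ÷ 2,126,000 = €0.42.

€0.42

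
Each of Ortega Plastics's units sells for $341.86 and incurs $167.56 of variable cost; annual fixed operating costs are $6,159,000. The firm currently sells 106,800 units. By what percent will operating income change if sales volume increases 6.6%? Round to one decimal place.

At 106,800 units, contribution = 106,800 × $174.30 = $18,615,240.00.
Operating income = contribution − fixed costs = $18,615,240.00 − $6,159,000 = $12,456,240.00.
DOL = contribution ÷ EBIT = $18,615,240.00 ÷ $12,456,240.00 = 1.4945.
So EBIT moves 1.4945 × (+6.6%) = +9.9%.

+9.9%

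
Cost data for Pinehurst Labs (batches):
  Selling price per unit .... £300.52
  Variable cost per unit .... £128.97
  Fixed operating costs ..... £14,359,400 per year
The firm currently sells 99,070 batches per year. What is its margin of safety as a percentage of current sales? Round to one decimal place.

Contribution margin per unit = £300.52 − £128.97 = £171.55. Break-even units = £14,359,400 ÷ £171.55 = 83,703.88; break-even revenue = 83,703.88 × £300.52 = £25,154,688.94.
Actual sales revenue = 99,070 × £300.52 = £29,772,516.40.
Margin of safety = (£29,772,516.40 − £25,154,688.94) ÷ £29,772,516.40 = 15.5%.

15.5%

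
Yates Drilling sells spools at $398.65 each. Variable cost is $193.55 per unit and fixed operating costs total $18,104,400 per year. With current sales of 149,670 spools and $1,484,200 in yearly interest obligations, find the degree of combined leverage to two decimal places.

2.76

Total contribution margin = 149,670 × $205.10 = $30,697,317.00.
Operating income = contribution − fixed costs = $30,697,317.00 − $18,104,400 = $12,592,917.00. Interest = $1,484,200.00.
DOL = $30,697,317.00 ÷ $12,592,917.00 = 2.4377; DFL = $12,592,917.00 ÷ $11,108,717.00 = 1.1336.
DCL = DOL × DFL = 2.4377 × 1.1336 = 2.7634.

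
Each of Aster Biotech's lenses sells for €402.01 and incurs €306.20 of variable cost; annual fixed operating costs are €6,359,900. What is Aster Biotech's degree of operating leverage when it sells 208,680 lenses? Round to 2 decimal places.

1.47

Contribution at this volume is 208,680 × €95.81 = €19,993,630.80.
EBIT = €19,993,630.80 − €6,359,900 = €13,633,730.80.
So DOL = total CM / EBIT = €19,993,630.80 / €13,633,730.80 = 1.4665.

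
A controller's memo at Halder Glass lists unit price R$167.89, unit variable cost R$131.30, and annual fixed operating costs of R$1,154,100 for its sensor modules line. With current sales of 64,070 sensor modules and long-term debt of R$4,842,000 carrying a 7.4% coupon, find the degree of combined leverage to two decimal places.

At 64,070 units, contribution = 64,070 × R$36.59 = R$2,344,321.30.
Operating income = contribution − fixed costs = R$2,344,321.30 − R$1,154,100 = R$1,190,221.30. Interest = R$358,308.00.
DOL = R$2,344,321.30 ÷ R$1,190,221.30 = 1.9697; DFL = R$1,190,221.30 ÷ R$831,913.30 = 1.4307.
DCL = DOL × DFL = 1.9697 × 1.4307 = 2.8180.

2.82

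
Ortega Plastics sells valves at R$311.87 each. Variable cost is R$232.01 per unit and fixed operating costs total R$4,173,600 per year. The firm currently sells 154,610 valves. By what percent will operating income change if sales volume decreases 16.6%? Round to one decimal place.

-25.1%

Total contribution margin = 154,610 × R$79.86 = R$12,347,154.60.
EBIT = R$12,347,154.60 − R$4,173,600 = R$8,173,554.60.
So DOL = total CM / EBIT = R$12,347,154.60 / R$8,173,554.60 = 1.5106.
So EBIT moves 1.5106 × (-16.6%) = -25.1%.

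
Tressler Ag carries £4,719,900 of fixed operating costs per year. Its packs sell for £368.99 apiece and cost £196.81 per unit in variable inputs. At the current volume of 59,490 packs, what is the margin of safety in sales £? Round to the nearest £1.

Contribution margin per unit = £368.99 − £196.81 = £172.18. Break-even units = £4,719,900 ÷ £172.18 = 27,412.59; break-even revenue = 27,412.59 × £368.99 = £10,114,972.13.
Current sales = 59,490 × £368.99 = £21,951,215.10.
Margin of safety = £21,951,215.10 − £10,114,972.13 = £11,836,243.

£11,836,243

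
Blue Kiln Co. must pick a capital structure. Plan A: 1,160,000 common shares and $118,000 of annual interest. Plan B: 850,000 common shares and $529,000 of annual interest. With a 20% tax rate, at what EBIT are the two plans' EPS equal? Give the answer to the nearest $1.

$1,655,935

At indifference, (EBIT − 118,000)(1 − t)/1,160,000 = (EBIT − 529,000)(1 − t)/850,000.
The (1 − t) factor cancels: (EBIT − 118,000) × 850,000 = (EBIT − 529,000) × 1,160,000.
Solving, EBIT = (529,000·1,160,000 − 118,000·850,000) / (1,160,000 − 850,000) = 513,340,000,000 / 310,000 = 1,655,935.48.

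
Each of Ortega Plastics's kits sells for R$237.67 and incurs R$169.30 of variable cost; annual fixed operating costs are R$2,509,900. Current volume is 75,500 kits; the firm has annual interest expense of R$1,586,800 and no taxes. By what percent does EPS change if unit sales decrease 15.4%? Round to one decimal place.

Total contribution margin = 75,500 × R$68.37 = R$5,161,935.00.
Subtracting fixed costs: EBIT = R$5,161,935.00 − R$2,509,900 = R$2,652,035.00.
Interest = R$1,586,800.00, so EBIT − I = R$1,065,235.00.
Degree of combined leverage = contribution ÷ (EBIT − I) = R$5,161,935.00 ÷ R$1,065,235.00 = 4.8458.
EPS therefore changes by 4.8458 × (-15.4%) = -74.6%.

-74.6%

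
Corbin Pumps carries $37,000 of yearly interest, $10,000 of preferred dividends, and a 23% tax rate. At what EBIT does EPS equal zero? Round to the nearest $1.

Preferred dividends are paid after tax, so their pre-tax equivalent is $10,000 ÷ (1 − 0.23) = $12,987.01.
EPS = 0 when EBIT covers interest plus the pre-tax preferred burden: $37,000 + $12,987.01 = $49,987.01.

$49,987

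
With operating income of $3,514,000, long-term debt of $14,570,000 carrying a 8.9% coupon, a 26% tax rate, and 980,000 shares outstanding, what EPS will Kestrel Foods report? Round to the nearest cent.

Interest = $1,296,730.00, so EBT = $3,514,000 − $1,296,730.00 = $2,217,270.00.
After tax at 26%: net income = $2,217,270.00 × 0.74 = $1,640,779.80.
Per share: $1,640,779.80 / 980,000 shares = $1.67.

$1.67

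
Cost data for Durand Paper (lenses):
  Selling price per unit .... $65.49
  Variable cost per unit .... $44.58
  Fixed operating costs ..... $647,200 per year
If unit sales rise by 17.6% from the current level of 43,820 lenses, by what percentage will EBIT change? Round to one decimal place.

Total contribution margin = 43,820 × $20.91 = $916,276.20.
Operating income = contribution − fixed costs = $916,276.20 − $647,200 = $269,076.20.
DOL = contribution ÷ EBIT = $916,276.20 ÷ $269,076.20 = 3.4053.
So EBIT moves 3.4053 × (+17.6%) = +59.9%.

+59.9%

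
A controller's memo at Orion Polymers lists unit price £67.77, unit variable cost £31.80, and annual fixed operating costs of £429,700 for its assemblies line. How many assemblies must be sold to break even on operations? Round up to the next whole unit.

11,947 assemblies

Contribution margin per unit = £67.77 − £31.80 = £35.97.
Break-even Q = £429,700 / £35.97 = 11,946.07 → 11,947 assemblies.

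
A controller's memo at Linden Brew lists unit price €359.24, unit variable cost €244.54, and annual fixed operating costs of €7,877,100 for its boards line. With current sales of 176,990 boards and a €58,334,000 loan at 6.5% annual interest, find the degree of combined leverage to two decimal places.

2.35

At 176,990 units, contribution = 176,990 × €114.70 = €20,300,753.00.
Subtracting fixed costs: EBIT = €20,300,753.00 − €7,877,100 = €12,423,653.00. Interest = €3,791,710.00.
DOL = €20,300,753.00 ÷ €12,423,653.00 = 1.6340; DFL = €12,423,653.00 ÷ €8,631,943.00 = 1.4393.
Combined leverage = 1.6340 × 1.4393 = 2.3518.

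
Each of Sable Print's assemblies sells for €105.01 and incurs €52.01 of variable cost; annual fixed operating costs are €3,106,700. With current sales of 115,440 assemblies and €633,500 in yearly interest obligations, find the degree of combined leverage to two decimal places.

Total contribution margin = 115,440 × €53.00 = €6,118,320.00.
EBIT = €6,118,320.00 − €3,106,700 = €3,011,620.00. Interest = €633,500.00, so EBIT − I = €2,378,120.00.
DCL = contribution ÷ (EBIT − I) = €6,118,320.00 ÷ €2,378,120.00 = 2.5728.

2.57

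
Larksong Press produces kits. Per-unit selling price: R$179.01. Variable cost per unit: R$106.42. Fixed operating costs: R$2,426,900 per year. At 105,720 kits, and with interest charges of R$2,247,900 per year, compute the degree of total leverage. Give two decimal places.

2.56

Total contribution margin = 105,720 × R$72.59 = R$7,674,214.80.
Operating income = contribution − fixed costs = R$7,674,214.80 − R$2,426,900 = R$5,247,314.80. Interest = R$2,247,900.00, so EBIT − I = R$2,999,414.80.
DCL = contribution ÷ (EBIT − I) = R$7,674,214.80 ÷ R$2,999,414.80 = 2.5586.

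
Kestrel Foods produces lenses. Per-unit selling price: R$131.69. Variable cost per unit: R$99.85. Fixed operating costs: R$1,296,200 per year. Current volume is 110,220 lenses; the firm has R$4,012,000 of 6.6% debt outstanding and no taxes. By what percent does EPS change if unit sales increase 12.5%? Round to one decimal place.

+22.5%

Contribution at this volume is 110,220 × R$31.84 = R$3,509,404.80.
EBIT = R$3,509,404.80 − R$1,296,200 = R$2,213,204.80.
Interest = R$264,792.00, so EBIT − I = R$1,948,412.80.
Degree of combined leverage = contribution ÷ (EBIT − I) = R$3,509,404.80 ÷ R$1,948,412.80 = 1.8012.
%ΔEPS = DCL × %ΔSales = 1.8012 × +12.5% = +22.5%.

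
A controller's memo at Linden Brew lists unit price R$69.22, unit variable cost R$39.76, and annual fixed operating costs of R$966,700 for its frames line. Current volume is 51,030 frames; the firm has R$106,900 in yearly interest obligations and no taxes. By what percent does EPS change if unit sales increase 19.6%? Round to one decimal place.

+68.6%

Total contribution margin = 51,030 × R$29.46 = R$1,503,343.80.
Operating income = contribution − fixed costs = R$1,503,343.80 − R$966,700 = R$536,643.80.
After interest of R$106,900.00, pre-tax earnings = R$429,743.80.
Degree of combined leverage = contribution ÷ (EBIT − I) = R$1,503,343.80 ÷ R$429,743.80 = 3.4982.
%ΔEPS = DCL × %ΔSales = 3.4982 × +19.6% = +68.6%.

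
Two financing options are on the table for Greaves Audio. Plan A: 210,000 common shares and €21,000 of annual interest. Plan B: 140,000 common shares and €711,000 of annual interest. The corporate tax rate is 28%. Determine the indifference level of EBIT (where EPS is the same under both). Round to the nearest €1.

At indifference, (EBIT − 21,000)(1 − t)/210,000 = (EBIT − 711,000)(1 − t)/140,000.
The (1 − t) factor cancels: (EBIT − 21,000) × 140,000 = (EBIT − 711,000) × 210,000.
Solving, EBIT = (711,000·210,000 − 21,000·140,000) / (210,000 − 140,000) = 146,370,000,000 / 70,000 = 2,091,000.00.

€2,091,000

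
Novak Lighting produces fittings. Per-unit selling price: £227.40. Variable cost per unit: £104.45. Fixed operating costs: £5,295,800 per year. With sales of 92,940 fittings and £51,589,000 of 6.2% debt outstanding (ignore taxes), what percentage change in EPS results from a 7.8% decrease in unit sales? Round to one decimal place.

-30.4%

Contribution at this volume is 92,940 × £122.95 = £11,426,973.00.
Operating income = contribution − fixed costs = £11,426,973.00 − £5,295,800 = £6,131,173.00.
Interest = £3,198,518.00, so EBIT − I = £2,932,655.00.
DCL = total CM / (EBIT − I) = £11,426,973.00 / £2,932,655.00 = 3.8965.
EPS therefore changes by 3.8965 × (-7.8%) = -30.4%.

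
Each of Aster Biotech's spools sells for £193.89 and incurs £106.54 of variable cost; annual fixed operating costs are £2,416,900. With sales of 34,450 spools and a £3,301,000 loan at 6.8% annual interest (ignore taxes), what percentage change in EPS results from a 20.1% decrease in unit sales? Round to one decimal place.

-164.4%

Total contribution margin = 34,450 × £87.35 = £3,009,207.50.
EBIT = £3,009,207.50 − £2,416,900 = £592,307.50.
After interest of £224,468.00, pre-tax earnings = £367,839.50.
Degree of combined leverage = contribution ÷ (EBIT − I) = £3,009,207.50 ÷ £367,839.50 = 8.1808.
%ΔEPS = DCL × %ΔSales = 8.1808 × -20.1% = -164.4%.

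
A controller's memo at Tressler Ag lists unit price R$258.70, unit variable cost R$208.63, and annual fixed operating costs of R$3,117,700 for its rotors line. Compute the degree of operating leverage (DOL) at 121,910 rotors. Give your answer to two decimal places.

Total contribution margin = 121,910 × R$50.07 = R$6,104,033.70.
Operating income = contribution − fixed costs = R$6,104,033.70 − R$3,117,700 = R$2,986,333.70.
So DOL = total CM / EBIT = R$6,104,033.70 / R$2,986,333.70 = 2.0440.

2.04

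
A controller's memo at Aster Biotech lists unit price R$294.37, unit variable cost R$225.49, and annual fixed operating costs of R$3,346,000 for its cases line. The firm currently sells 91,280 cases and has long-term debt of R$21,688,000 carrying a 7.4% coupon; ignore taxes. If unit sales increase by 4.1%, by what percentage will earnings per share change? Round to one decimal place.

+19.3%

Total contribution margin = 91,280 × R$68.88 = R$6,287,366.40.
EBIT = R$6,287,366.40 − R$3,346,000 = R$2,941,366.40.
Interest = R$1,604,912.00, so EBIT − I = R$1,336,454.40.
DCL = total CM / (EBIT − I) = R$6,287,366.40 / R$1,336,454.40 = 4.7045.
%ΔEPS = DCL × %ΔSales = 4.7045 × +4.1% = +19.3%.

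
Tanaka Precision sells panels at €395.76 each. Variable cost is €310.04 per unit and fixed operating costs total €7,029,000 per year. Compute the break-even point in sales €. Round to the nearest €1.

€32,452,135

Contribution margin per unit = €395.76 − €310.04 = €85.72, a CM ratio of €85.72 ÷ €395.76 = 0.2166.
Break-even sales = FC ÷ CM ratio = €7,029,000 × €395.76 / €85.72 = €32,452,135.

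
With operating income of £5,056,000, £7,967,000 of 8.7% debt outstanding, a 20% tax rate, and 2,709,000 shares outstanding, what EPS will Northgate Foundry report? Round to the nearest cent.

£1.29

Pre-tax income = £5,056,000 − £693,129.00 = £4,362,871.00.
Net income = £4,362,871.00 × (1 − 0.20) = £3,490,296.80.
Per share: £3,490,296.80 / 2,709,000 shares = £1.29.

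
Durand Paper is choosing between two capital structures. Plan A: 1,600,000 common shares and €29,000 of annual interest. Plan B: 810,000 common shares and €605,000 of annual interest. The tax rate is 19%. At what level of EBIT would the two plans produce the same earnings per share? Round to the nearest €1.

€1,195,582

Set EPS_A = EPS_B: (EBIT − €29,000)(1 − 0.19) ÷ 1,600,000 = (EBIT − €605,000)(1 − 0.19) ÷ 810,000.
The (1 − t) factor cancels: (EBIT − 29,000) × 810,000 = (EBIT − 605,000) × 1,600,000.
Solving, EBIT = (605,000·1,600,000 − 29,000·810,000) / (1,600,000 − 810,000) = 944,510,000,000 / 790,000 = 1,195,582.28.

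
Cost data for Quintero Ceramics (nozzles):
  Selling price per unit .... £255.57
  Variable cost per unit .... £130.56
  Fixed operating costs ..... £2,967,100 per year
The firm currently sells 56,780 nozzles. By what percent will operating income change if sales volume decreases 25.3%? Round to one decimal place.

-43.5%

Contribution at this volume is 56,780 × £125.01 = £7,098,067.80.
Operating income = contribution − fixed costs = £7,098,067.80 − £2,967,100 = £4,130,967.80.
Degree of operating leverage = £7,098,067.80 / £4,130,967.80 = 1.7183.
Operating income changes by 1.7183 × -25.3% = -43.5%.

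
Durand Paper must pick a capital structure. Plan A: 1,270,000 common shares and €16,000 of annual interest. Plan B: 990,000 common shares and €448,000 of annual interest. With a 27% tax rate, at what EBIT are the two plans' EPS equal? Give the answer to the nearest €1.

At indifference, (EBIT − 16,000)(1 − t)/1,270,000 = (EBIT − 448,000)(1 − t)/990,000.
Cancelling (1 − t) and cross-multiplying: 990,000·(EBIT − 16,000) = 1,270,000·(EBIT − 448,000).
Solving, EBIT = (448,000·1,270,000 − 16,000·990,000) / (1,270,000 − 990,000) = 553,120,000,000 / 280,000 = 1,975,428.57.

€1,975,429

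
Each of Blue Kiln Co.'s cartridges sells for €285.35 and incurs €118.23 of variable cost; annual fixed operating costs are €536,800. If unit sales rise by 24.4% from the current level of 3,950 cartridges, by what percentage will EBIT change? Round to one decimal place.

+130.6%

Total contribution margin = 3,950 × €167.12 = €660,124.00.
EBIT = €660,124.00 − €536,800 = €123,324.00.
Degree of operating leverage = €660,124.00 / €123,324.00 = 5.3528.
%ΔEBIT = DOL × %ΔSales = 5.3528 × +24.4% = +130.6%.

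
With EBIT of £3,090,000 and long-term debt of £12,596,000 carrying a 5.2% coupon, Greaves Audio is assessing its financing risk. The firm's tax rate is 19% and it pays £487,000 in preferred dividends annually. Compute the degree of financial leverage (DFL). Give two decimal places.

Interest = £654,992.00.
Preferred dividends grossed up pre-tax: £487,000 / (1 − 0.19) = £601,234.57.
DFL = EBIT ÷ [EBIT − I − D_p/(1−t)] = £3,090,000 ÷ [£3,090,000 − £654,992.00 − £601,234.57] = £3,090,000 ÷ £1,833,773.43 = 1.6851.

1.69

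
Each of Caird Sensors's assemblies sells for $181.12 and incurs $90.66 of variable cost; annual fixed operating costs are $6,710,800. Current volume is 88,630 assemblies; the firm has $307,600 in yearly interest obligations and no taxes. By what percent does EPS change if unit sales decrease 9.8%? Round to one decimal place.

-78.6%

At 88,630 units, contribution = 88,630 × $90.46 = $8,017,469.80.
EBIT = $8,017,469.80 − $6,710,800 = $1,306,669.80.
Interest = $307,600.00, so EBIT − I = $999,069.80.
DCL = total CM / (EBIT − I) = $8,017,469.80 / $999,069.80 = 8.0249.
EPS therefore changes by 8.0249 × (-9.8%) = -78.6%.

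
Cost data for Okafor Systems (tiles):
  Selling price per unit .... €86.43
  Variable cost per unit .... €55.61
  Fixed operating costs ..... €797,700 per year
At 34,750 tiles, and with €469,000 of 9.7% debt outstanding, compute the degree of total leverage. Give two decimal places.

Total contribution margin = 34,750 × €30.82 = €1,070,995.00.
Operating income = contribution − fixed costs = €1,070,995.00 − €797,700 = €273,295.00. Interest = €45,493.00.
DOL = €1,070,995.00 ÷ €273,295.00 = 3.9188; DFL = €273,295.00 ÷ €227,802.00 = 1.1997.
Combined leverage = 3.9188 × 1.1997 = 4.7014.

4.70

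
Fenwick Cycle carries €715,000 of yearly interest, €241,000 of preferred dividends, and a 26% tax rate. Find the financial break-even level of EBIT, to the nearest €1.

Grossing the preferred dividend up to pre-tax terms: €241,000 / (1 − 0.26) = €325,675.68.
EPS = 0 when EBIT covers interest plus the pre-tax preferred burden: €715,000 + €325,675.68 = €1,040,675.68.

€1,040,676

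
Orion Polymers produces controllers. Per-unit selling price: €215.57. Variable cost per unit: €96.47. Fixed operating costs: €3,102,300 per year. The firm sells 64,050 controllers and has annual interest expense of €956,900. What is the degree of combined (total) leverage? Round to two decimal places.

Total contribution margin = 64,050 × €119.10 = €7,628,355.00.
Operating income = contribution − fixed costs = €7,628,355.00 − €3,102,300 = €4,526,055.00. Interest = €956,900.00.
DOL = €7,628,355.00 ÷ €4,526,055.00 = 1.6854; DFL = €4,526,055.00 ÷ €3,569,155.00 = 1.2681.
Combined leverage = 1.6854 × 1.2681 = 2.1373.

2.14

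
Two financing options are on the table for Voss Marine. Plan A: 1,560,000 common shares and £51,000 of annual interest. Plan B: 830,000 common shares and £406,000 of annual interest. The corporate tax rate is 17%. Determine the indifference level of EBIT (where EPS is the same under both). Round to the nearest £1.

Set EPS_A = EPS_B: (EBIT − £51,000)(1 − 0.17) ÷ 1,560,000 = (EBIT − £406,000)(1 − 0.17) ÷ 830,000.
The (1 − t) factor cancels: (EBIT − 51,000) × 830,000 = (EBIT − 406,000) × 1,560,000.
Solving, EBIT = (406,000·1,560,000 − 51,000·830,000) / (1,560,000 − 830,000) = 591,030,000,000 / 730,000 = 809,630.14.

£809,630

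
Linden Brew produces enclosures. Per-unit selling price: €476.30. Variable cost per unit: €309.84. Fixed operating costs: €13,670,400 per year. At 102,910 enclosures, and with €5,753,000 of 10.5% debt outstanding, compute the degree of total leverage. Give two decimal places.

6.00

Total contribution margin = 102,910 × €166.46 = €17,130,398.60.
Operating income = contribution − fixed costs = €17,130,398.60 − €13,670,400 = €3,459,998.60. Interest = €604,065.00.
DOL = €17,130,398.60 ÷ €3,459,998.60 = 4.9510; DFL = €3,459,998.60 ÷ €2,855,933.60 = 1.2115.
DCL = DOL × DFL = 4.9510 × 1.2115 = 5.9981.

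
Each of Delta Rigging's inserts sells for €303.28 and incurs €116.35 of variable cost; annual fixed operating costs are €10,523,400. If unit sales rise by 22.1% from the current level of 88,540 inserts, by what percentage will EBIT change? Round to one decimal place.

At 88,540 units, contribution = 88,540 × €186.93 = €16,550,782.20.
Operating income = contribution − fixed costs = €16,550,782.20 − €10,523,400 = €6,027,382.20.
Degree of operating leverage = €16,550,782.20 / €6,027,382.20 = 2.7459.
%ΔEBIT = DOL × %ΔSales = 2.7459 × +22.1% = +60.7%.

+60.7%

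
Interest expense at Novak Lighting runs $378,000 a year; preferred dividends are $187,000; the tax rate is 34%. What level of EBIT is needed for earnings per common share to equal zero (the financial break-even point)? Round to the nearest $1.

Grossing the preferred dividend up to pre-tax terms: $187,000 / (1 − 0.34) = $283,333.33.
Financial break-even EBIT = interest + D_p ÷ (1 − t) = $378,000 + $283,333.33 = $661,333.33.

$661,333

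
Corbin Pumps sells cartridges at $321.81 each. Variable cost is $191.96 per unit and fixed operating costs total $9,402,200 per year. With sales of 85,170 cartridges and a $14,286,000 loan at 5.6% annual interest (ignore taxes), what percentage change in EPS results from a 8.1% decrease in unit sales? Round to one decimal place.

At 85,170 units, contribution = 85,170 × $129.85 = $11,059,324.50.
Subtracting fixed costs: EBIT = $11,059,324.50 − $9,402,200 = $1,657,124.50.
Interest = $800,016.00, so EBIT − I = $857,108.50.
Degree of combined leverage = contribution ÷ (EBIT − I) = $11,059,324.50 ÷ $857,108.50 = 12.9031.
%ΔEPS = DCL × %ΔSales = 12.9031 × -8.1% = -104.5%.

-104.5%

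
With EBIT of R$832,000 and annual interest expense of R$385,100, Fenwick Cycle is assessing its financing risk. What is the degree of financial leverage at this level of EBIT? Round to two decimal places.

1.86

Interest = R$385,100.00.
Degree of financial leverage = EBIT / (EBIT − interest) = R$832,000 / R$446,900.00 = 1.8617.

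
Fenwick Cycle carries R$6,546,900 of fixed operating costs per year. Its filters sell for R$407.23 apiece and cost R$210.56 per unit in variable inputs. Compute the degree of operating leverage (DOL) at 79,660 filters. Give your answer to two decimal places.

Contribution at this volume is 79,660 × R$196.67 = R$15,666,732.20.
EBIT = R$15,666,732.20 − R$6,546,900 = R$9,119,832.20.
DOL = contribution ÷ EBIT = R$15,666,732.20 ÷ R$9,119,832.20 = 1.7179.

1.72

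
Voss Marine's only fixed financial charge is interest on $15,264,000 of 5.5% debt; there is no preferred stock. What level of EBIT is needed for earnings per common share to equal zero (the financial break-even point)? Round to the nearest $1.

Annual interest = 5.5% × $15,264,000 = $839,520.00.
Without preferred stock the financial break-even is simply EBIT = interest = $839,520.00.

$839,520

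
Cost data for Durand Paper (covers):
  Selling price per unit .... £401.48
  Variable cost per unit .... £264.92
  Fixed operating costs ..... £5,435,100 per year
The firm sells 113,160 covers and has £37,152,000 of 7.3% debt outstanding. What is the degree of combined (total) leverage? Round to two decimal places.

At 113,160 units, contribution = 113,160 × £136.56 = £15,453,129.60.
EBIT = £15,453,129.60 − £5,435,100 = £10,018,029.60. Interest = £2,712,096.00, so EBIT − I = £7,305,933.60.
Degree of total leverage = total CM / (EBIT − interest) = £15,453,129.60 / £7,305,933.60 = 2.1151.

2.12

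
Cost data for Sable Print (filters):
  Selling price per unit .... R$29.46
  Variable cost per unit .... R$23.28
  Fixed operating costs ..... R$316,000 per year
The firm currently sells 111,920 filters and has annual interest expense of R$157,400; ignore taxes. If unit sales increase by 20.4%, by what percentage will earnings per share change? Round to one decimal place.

Total contribution margin = 111,920 × R$6.18 = R$691,665.60.
Subtracting fixed costs: EBIT = R$691,665.60 − R$316,000 = R$375,665.60.
After interest of R$157,400.00, pre-tax earnings = R$218,265.60.
DCL = total CM / (EBIT − I) = R$691,665.60 / R$218,265.60 = 3.1689.
EPS therefore changes by 3.1689 × (+20.4%) = +64.6%.

+64.6%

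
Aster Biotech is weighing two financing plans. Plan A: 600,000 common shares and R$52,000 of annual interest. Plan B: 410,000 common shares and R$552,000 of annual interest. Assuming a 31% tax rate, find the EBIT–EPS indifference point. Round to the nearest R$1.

R$1,630,947

At indifference, (EBIT − 52,000)(1 − t)/600,000 = (EBIT − 552,000)(1 − t)/410,000.
The (1 − t) factor cancels: (EBIT − 52,000) × 410,000 = (EBIT − 552,000) × 600,000.
Solving, EBIT = (552,000·600,000 − 52,000·410,000) / (600,000 − 410,000) = 309,880,000,000 / 190,000 = 1,630,947.37.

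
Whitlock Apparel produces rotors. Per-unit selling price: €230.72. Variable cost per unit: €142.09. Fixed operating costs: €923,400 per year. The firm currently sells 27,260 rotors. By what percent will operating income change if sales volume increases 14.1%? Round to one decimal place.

+22.8%

Total contribution margin = 27,260 × €88.63 = €2,416,053.80.
EBIT = €2,416,053.80 − €923,400 = €1,492,653.80.
Degree of operating leverage = €2,416,053.80 / €1,492,653.80 = 1.6186.
So EBIT moves 1.6186 × (+14.1%) = +22.8%.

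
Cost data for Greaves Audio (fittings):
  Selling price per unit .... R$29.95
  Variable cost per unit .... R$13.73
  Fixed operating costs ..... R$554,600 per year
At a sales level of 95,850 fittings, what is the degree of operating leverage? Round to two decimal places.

Total contribution margin = 95,850 × R$16.22 = R$1,554,687.00.
Operating income = contribution − fixed costs = R$1,554,687.00 − R$554,600 = R$1,000,087.00.
So DOL = total CM / EBIT = R$1,554,687.00 / R$1,000,087.00 = 1.5546.

1.55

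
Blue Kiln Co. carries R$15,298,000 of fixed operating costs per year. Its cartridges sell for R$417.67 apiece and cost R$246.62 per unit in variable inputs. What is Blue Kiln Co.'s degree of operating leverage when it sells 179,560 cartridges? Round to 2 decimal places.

At 179,560 units, contribution = 179,560 × R$171.05 = R$30,713,738.00.
Subtracting fixed costs: EBIT = R$30,713,738.00 − R$15,298,000 = R$15,415,738.00.
So DOL = total CM / EBIT = R$30,713,738.00 / R$15,415,738.00 = 1.9924.

1.99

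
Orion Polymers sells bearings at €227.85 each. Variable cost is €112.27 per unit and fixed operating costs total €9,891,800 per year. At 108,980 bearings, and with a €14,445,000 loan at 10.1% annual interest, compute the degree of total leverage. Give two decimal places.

Contribution at this volume is 108,980 × €115.58 = €12,595,908.40.
Subtracting fixed costs: EBIT = €12,595,908.40 − €9,891,800 = €2,704,108.40. Interest = €1,458,945.00.
DOL = €12,595,908.40 ÷ €2,704,108.40 = 4.6581; DFL = €2,704,108.40 ÷ €1,245,163.40 = 2.1717.
DCL = DOL × DFL = 4.6581 × 2.1717 = 10.1160.

10.12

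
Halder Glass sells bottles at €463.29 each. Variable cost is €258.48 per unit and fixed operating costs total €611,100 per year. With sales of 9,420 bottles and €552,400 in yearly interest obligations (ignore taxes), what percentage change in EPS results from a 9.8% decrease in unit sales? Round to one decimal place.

-24.7%

At 9,420 units, contribution = 9,420 × €204.81 = €1,929,310.20.
Subtracting fixed costs: EBIT = €1,929,310.20 − €611,100 = €1,318,210.20.
After interest of €552,400.00, pre-tax earnings = €765,810.20.
Degree of combined leverage = contribution ÷ (EBIT − I) = €1,929,310.20 ÷ €765,810.20 = 2.5193.
%ΔEPS = DCL × %ΔSales = 2.5193 × -9.8% = -24.7%.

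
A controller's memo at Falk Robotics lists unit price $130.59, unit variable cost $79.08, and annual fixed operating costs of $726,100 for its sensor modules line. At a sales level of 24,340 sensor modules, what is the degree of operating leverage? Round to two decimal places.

2.38

Contribution at this volume is 24,340 × $51.51 = $1,253,753.40.
Operating income = contribution − fixed costs = $1,253,753.40 − $726,100 = $527,653.40.
Degree of operating leverage = $1,253,753.40 / $527,653.40 = 2.3761.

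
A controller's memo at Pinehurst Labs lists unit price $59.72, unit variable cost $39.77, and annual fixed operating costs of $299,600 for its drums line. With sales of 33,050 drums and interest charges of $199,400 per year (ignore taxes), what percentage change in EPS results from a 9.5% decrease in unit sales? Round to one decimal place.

-39.1%

At 33,050 units, contribution = 33,050 × $19.95 = $659,347.50.
Subtracting fixed costs: EBIT = $659,347.50 − $299,600 = $359,747.50.
After interest of $199,400.00, pre-tax earnings = $160,347.50.
DCL = total CM / (EBIT − I) = $659,347.50 / $160,347.50 = 4.1120.
EPS therefore changes by 4.1120 × (-9.5%) = -39.1%.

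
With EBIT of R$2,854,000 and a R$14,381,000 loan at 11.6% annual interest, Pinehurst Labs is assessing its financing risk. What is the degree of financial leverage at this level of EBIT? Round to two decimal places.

2.41

Annual interest charges come to R$1,668,196.00.
Degree of financial leverage = EBIT / (EBIT − interest) = R$2,854,000 / R$1,185,804.00 = 2.4068.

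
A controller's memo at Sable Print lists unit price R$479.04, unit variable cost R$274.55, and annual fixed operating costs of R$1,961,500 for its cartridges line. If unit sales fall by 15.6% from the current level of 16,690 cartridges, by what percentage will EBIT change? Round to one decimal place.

-36.7%

Contribution at this volume is 16,690 × R$204.49 = R$3,412,938.10.
EBIT = R$3,412,938.10 − R$1,961,500 = R$1,451,438.10.
DOL = contribution ÷ EBIT = R$3,412,938.10 ÷ R$1,451,438.10 = 2.3514.
So EBIT moves 2.3514 × (-15.6%) = -36.7%.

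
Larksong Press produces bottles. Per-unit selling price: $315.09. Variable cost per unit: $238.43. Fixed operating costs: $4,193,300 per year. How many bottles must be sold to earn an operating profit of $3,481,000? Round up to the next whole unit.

Each unit contributes $315.09 − $238.43 = $76.66.
Need Q such that Q × $76.66 − $4,193,300 = $3,481,000, i.e. Q = $7,674,300 / $76.66 = 100,108.27 → 100,109.

100,109 bottles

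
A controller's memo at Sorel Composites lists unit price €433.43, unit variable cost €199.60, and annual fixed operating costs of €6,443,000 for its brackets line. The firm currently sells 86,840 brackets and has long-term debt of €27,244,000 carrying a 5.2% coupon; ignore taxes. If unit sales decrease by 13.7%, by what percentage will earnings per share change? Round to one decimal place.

-22.4%

Contribution at this volume is 86,840 × €233.83 = €20,305,797.20.
Subtracting fixed costs: EBIT = €20,305,797.20 − €6,443,000 = €13,862,797.20.
Interest = €1,416,688.00, so EBIT − I = €12,446,109.20.
DCL = total CM / (EBIT − I) = €20,305,797.20 / €12,446,109.20 = 1.6315.
EPS therefore changes by 1.6315 × (-13.7%) = -22.4%.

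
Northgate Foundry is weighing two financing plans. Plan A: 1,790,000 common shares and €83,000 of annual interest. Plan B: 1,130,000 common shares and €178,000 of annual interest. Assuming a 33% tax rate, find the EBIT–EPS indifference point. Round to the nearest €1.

At indifference, (EBIT − 83,000)(1 − t)/1,790,000 = (EBIT − 178,000)(1 − t)/1,130,000.
The (1 − t) factor cancels: (EBIT − 83,000) × 1,130,000 = (EBIT − 178,000) × 1,790,000.
EBIT × (1,790,000 − 1,130,000) = 178,000 × 1,790,000 − 83,000 × 1,130,000 = 224,830,000,000, so EBIT = 224,830,000,000 ÷ 660,000 = 340,651.52.

€340,652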